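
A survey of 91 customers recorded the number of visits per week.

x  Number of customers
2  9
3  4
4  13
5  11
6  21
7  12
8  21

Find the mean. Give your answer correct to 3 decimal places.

5.659

Values: 2, 3, 4, 5, 6, 7, 8
Σfx = 9×2 + 4×3 + 13×4 + 11×5 + 21×6 + 12×7 + 21×8 = 515
n = Σf = 91
Mean = 515 / 91 = 5.6593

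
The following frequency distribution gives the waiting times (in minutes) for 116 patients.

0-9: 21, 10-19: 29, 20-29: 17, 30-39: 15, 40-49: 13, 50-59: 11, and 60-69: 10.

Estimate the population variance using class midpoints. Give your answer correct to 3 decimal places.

Midpoints: 4.5, 14.5, 24.5, 34.5, 44.5, 54.5, 64.5
n = 116, Σfm = 3272, mean = 28.2069
Σfm² = 134599
Σf(m − x̄)² = Σfm² − (Σfm)²/n = 134599 − 3272²/116 = 42306.0345
Population variance = 42306.0345 / 116 = 364.7072

364.707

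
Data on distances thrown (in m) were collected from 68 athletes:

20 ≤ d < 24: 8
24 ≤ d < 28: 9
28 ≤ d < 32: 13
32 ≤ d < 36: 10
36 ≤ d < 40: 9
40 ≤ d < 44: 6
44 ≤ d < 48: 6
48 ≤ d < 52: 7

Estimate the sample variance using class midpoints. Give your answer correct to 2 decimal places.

Midpoints: 22, 26, 30, 34, 38, 42, 46, 50
n = 68, Σfm = 2360, mean = 34.7059
Σfm² = 86992
Σf(m − x̄)² = Σfm² − (Σfm)²/n = 86992 − 2360²/68 = 5086.1176
Sample variance = 5086.1176 / 67 = 75.9122

75.91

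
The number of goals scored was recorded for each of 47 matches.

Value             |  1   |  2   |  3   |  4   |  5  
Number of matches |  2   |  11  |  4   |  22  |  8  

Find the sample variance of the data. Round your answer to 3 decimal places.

1.342

Values: 1, 2, 3, 4, 5
n = 47, Σfx = 164, mean = 3.4894
Σfx² = 634
Σf(x − x̄)² = Σfx² − (Σfx)²/n = 634 − 164²/47 = 61.7447
Sample variance = 61.7447 / 46 = 1.3423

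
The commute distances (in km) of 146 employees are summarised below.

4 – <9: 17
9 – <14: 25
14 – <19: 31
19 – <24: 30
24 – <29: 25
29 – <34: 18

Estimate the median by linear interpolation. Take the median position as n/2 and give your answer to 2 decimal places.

Cumulative frequencies: 17, 42, 73, 103, 128, 146
n = 146; position = n/2 = 73.
This falls in the class 14 – <19: L = 14, F = 42, f = 31, h = 5.
Median ≈ 14 + ((73 − 42) / 31) × 5 = 19.0000

19.00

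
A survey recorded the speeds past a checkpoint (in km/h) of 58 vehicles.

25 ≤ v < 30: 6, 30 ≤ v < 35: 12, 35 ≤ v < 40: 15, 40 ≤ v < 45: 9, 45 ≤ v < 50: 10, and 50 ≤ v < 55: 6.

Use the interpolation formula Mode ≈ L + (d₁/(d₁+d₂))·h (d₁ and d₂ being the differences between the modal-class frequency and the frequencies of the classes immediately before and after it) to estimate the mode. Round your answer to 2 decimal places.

Modal class: 35 ≤ v < 40 (highest frequency 15).
d₁ = 15 − 12 = 3, d₂ = 15 − 9 = 6
Mode ≈ 35 + (3/(3+6)) × 5 = 35 + 1.6667 = 36.6667

36.67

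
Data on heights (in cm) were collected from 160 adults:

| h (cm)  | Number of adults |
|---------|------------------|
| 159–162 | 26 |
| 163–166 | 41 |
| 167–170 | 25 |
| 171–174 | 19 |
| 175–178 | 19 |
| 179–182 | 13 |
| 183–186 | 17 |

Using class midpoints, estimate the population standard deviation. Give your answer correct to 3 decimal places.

7.730

Midpoints: 160.5, 164.5, 168.5, 172.5, 176.5, 180.5, 184.5
n = 160, Σfm = 27244, mean = 170.2750
Σfm² = 4648532
Σf(m − x̄)² = Σfm² − (Σfm)²/n = 4648532 − 27244²/160 = 9559.9000
Population variance = 9559.9000 / 160 = 59.7494
Standard deviation = √59.7494 = 7.7298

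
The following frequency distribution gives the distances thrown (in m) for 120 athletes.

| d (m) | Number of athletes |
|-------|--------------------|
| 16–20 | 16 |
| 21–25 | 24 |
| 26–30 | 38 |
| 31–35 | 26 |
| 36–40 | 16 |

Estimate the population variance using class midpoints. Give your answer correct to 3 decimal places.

37.076

Midpoints: 18, 23, 28, 33, 38
n = 120, Σfm = 3370, mean = 28.0833
Σfm² = 99090
Σf(m − x̄)² = Σfm² − (Σfm)²/n = 99090 − 3370²/120 = 4449.1667
Population variance = 4449.1667 / 120 = 37.0764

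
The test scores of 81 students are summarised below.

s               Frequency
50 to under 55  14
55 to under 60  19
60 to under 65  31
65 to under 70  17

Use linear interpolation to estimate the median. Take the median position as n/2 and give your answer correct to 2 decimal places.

61.21

Cumulative frequencies: 14, 33, 64, 81
n = 81; position = n/2 = 40.5.
This falls in the class 60 to under 65: L = 60, F = 33, f = 31, h = 5.
Median ≈ 60 + ((40.5 − 33) / 31) × 5 = 61.2097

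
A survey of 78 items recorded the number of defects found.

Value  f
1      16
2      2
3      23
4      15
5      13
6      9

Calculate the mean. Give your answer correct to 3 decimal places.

3.436

Values: 1, 2, 3, 4, 5, 6
Σfx = 16×1 + 2×2 + 23×3 + 15×4 + 13×5 + 9×6 = 268
n = Σf = 78
Mean = 268 / 78 = 3.4359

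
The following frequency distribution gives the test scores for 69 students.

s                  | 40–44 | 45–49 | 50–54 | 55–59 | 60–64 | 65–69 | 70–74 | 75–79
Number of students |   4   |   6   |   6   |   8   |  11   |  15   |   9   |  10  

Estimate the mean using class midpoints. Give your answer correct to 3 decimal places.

62.652

Midpoints: 42, 47, 52, 57, 62, 67, 72, 77
Σfm = 4×42 + 6×47 + 6×52 + 8×57 + 11×62 + 15×67 + 9×72 + 10×77 = 4323
n = Σf = 69
Mean = 4323 / 69 = 62.6522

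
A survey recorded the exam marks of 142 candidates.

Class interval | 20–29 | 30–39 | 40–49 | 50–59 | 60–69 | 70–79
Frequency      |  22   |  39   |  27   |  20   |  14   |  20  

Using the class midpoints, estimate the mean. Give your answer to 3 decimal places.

Midpoints: 24.5, 34.5, 44.5, 54.5, 64.5, 74.5
Σfm = 22×24.5 + 39×34.5 + 27×44.5 + 20×54.5 + 14×64.5 + 20×74.5 = 6569
n = Σf = 142
Mean = 6569 / 142 = 46.2606

46.261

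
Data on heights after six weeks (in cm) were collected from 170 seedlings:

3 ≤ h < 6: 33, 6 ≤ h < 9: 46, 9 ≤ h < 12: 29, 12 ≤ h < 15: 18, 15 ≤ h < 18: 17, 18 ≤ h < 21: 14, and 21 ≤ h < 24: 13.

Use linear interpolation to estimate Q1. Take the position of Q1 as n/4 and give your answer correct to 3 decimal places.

Cumulative frequencies: 33, 79, 108, 126, 143, 157, 170
n = 170; position = n/4 = 42.5.
This falls in the class 6 ≤ h < 9: L = 6, F = 33, f = 46, h = 3.
Lower quartile ≈ 6 + ((42.5 − 33) / 46) × 3 = 6.6196

6.620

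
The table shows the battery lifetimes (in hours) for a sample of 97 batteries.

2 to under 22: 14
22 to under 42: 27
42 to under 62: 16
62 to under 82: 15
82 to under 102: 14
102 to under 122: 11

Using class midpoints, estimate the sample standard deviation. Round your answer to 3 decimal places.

32.175

Midpoints: 12, 32, 52, 72, 92, 112
n = 97, Σfm = 5464, mean = 56.3299
Σfm² = 407168
Σf(m − x̄)² = Σfm² − (Σfm)²/n = 407168 − 5464²/97 = 99381.4433
Sample variance = 99381.4433 / 96 = 1035.2234
Standard deviation = √1035.2234 = 32.1749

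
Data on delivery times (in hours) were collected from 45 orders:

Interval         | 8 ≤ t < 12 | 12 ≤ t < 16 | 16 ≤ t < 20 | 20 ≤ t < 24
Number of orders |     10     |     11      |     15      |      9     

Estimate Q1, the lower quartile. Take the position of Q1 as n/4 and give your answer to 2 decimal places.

12.45

Cumulative frequencies: 10, 21, 36, 45
n = 45; position = n/4 = 11.25.
This falls in the class 12 ≤ t < 16: L = 12, F = 10, f = 11, h = 4.
Lower quartile ≈ 12 + ((11.25 − 10) / 11) × 4 = 12.4545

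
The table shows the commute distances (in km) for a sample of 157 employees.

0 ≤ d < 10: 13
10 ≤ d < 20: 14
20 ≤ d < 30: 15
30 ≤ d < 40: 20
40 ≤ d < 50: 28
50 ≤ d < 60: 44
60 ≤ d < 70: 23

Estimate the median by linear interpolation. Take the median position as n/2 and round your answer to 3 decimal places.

Cumulative frequencies: 13, 27, 42, 62, 90, 134, 157
n = 157; position = n/2 = 78.5.
This falls in the class 40 ≤ d < 50: L = 40, F = 62, f = 28, h = 10.
Median ≈ 40 + ((78.5 − 62) / 28) × 10 = 45.8929

45.893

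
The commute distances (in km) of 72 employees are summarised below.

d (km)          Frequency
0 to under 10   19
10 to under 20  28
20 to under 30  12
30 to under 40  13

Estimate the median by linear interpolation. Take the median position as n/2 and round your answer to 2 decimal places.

Cumulative frequencies: 19, 47, 59, 72
n = 72; position = n/2 = 36.
This falls in the class 10 to under 20: L = 10, F = 19, f = 28, h = 10.
Median ≈ 10 + ((36 − 19) / 28) × 10 = 16.0714

16.07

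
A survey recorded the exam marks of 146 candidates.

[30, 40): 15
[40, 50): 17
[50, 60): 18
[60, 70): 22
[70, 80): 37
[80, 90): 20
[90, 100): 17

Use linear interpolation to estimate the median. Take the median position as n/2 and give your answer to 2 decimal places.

70.27

Cumulative frequencies: 15, 32, 50, 72, 109, 129, 146
n = 146; position = n/2 = 73.
This falls in the class [70, 80): L = 70, F = 72, f = 37, h = 10.
Median ≈ 70 + ((73 − 72) / 37) × 10 = 70.2703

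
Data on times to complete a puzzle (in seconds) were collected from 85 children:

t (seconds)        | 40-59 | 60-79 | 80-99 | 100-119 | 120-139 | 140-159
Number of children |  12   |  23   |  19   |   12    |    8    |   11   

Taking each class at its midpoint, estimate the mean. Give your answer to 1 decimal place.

92.8

Midpoints: 49.5, 69.5, 89.5, 109.5, 129.5, 149.5
Σfm = 12×49.5 + 23×69.5 + 19×89.5 + 12×109.5 + 8×129.5 + 11×149.5 = 7887.5
n = Σf = 85
Mean = 7887.5 / 85 = 92.7941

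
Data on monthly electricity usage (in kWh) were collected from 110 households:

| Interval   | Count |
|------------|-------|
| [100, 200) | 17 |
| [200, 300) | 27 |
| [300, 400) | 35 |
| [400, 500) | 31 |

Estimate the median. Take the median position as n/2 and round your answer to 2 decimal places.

Cumulative frequencies: 17, 44, 79, 110
n = 110; position = n/2 = 55.
This falls in the class [300, 400): L = 300, F = 44, f = 35, h = 100.
Median ≈ 300 + ((55 − 44) / 35) × 100 = 331.4286

331.43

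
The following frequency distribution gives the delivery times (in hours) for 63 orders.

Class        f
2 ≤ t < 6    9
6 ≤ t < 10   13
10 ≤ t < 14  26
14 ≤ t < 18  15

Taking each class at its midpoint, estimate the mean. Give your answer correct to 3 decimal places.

10.984

Midpoints: 4, 8, 12, 16
Σfm = 9×4 + 13×8 + 26×12 + 15×16 = 692
n = Σf = 63
Mean = 692 / 63 = 10.9841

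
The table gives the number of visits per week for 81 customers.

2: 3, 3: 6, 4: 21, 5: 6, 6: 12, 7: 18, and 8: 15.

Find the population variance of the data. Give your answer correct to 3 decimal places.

3.196

Values: 2, 3, 4, 5, 6, 7, 8
n = 81, Σfx = 456, mean = 5.6296
Σfx² = 2826
Σf(x − x̄)² = Σfx² − (Σfx)²/n = 2826 − 456²/81 = 258.8889
Population variance = 258.8889 / 81 = 3.1962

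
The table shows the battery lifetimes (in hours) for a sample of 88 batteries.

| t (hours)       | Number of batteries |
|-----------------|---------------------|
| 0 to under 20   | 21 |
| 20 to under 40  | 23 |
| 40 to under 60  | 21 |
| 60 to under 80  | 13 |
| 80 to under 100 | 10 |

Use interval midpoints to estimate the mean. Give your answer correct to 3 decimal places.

42.727

Midpoints: 10, 30, 50, 70, 90
Σfm = 21×10 + 23×30 + 21×50 + 13×70 + 10×90 = 3760
n = Σf = 88
Mean = 3760 / 88 = 42.7273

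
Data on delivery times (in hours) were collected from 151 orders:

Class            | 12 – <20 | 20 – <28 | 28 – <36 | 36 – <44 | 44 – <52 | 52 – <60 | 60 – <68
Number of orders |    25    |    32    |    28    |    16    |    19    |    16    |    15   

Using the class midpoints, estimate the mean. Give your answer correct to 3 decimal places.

36.238

Midpoints: 16, 24, 32, 40, 48, 56, 64
Σfm = 25×16 + 32×24 + 28×32 + 16×40 + 19×48 + 16×56 + 15×64 = 5472
n = Σf = 151
Mean = 5472 / 151 = 36.2384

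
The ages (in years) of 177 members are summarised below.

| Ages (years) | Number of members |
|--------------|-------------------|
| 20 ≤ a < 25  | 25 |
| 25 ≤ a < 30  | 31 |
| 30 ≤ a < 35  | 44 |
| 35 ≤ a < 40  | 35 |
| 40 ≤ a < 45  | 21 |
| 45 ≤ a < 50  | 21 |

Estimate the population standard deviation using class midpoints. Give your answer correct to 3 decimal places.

Midpoints: 22.5, 27.5, 32.5, 37.5, 42.5, 47.5
n = 177, Σfm = 6047.5, mean = 34.1667
Σfm² = 217106.25
Σf(m − x̄)² = Σfm² − (Σfm)²/n = 217106.25 − 6047.5²/177 = 10483.3333
Population variance = 10483.3333 / 177 = 59.2279
Standard deviation = √59.2279 = 7.6960

7.696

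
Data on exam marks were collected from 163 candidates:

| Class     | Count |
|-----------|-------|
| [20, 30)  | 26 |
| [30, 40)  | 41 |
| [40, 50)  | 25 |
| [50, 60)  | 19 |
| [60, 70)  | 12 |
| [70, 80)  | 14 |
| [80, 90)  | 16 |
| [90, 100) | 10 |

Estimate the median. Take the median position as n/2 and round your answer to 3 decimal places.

Cumulative frequencies: 26, 67, 92, 111, 123, 137, 153, 163
n = 163; position = n/2 = 81.5.
This falls in the class [40, 50): L = 40, F = 67, f = 25, h = 10.
Median ≈ 40 + ((81.5 − 67) / 25) × 10 = 45.8000

45.800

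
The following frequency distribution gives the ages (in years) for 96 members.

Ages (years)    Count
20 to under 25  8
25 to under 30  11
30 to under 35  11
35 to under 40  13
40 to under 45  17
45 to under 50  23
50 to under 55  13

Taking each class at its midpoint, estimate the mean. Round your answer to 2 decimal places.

39.84

Midpoints: 22.5, 27.5, 32.5, 37.5, 42.5, 47.5, 52.5
Σfm = 8×22.5 + 11×27.5 + 11×32.5 + 13×37.5 + 17×42.5 + 23×47.5 + 13×52.5 = 3825
n = Σf = 96
Mean = 3825 / 96 = 39.8438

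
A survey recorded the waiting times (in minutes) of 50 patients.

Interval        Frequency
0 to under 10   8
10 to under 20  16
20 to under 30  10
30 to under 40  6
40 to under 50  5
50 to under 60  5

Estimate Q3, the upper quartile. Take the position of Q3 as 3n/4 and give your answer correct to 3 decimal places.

Cumulative frequencies: 8, 24, 34, 40, 45, 50
n = 50; position = 3n/4 = 37.5.
This falls in the class 30 to under 40: L = 30, F = 34, f = 6, h = 10.
Upper quartile ≈ 30 + ((37.5 − 34) / 6) × 10 = 35.8333

35.833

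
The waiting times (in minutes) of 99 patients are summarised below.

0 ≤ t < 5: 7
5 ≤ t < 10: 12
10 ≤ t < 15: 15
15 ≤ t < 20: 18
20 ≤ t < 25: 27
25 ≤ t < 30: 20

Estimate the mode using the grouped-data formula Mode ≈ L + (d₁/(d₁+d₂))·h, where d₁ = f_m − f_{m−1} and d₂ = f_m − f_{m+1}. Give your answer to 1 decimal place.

22.8

Modal class: 20 ≤ t < 25 (highest frequency 27).
d₁ = 27 − 18 = 9, d₂ = 27 − 20 = 7
Mode ≈ 20 + (9/(9+7)) × 5 = 20 + 2.8125 = 22.8125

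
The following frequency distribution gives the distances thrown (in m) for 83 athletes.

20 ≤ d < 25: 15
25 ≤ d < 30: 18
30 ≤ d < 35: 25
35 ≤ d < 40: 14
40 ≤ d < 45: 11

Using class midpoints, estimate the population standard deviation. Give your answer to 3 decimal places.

6.359

Midpoints: 22.5, 27.5, 32.5, 37.5, 42.5
n = 83, Σfm = 2637.5, mean = 31.7771
Σfm² = 87168.75
Σf(m − x̄)² = Σfm² − (Σfm)²/n = 87168.75 − 2637.5²/83 = 3356.6265
Population variance = 3356.6265 / 83 = 40.4413
Standard deviation = √40.4413 = 6.3593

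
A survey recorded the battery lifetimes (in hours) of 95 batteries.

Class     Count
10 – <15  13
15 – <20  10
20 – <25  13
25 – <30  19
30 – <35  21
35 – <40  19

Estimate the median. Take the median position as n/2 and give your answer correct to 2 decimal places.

Cumulative frequencies: 13, 23, 36, 55, 76, 95
n = 95; position = n/2 = 47.5.
This falls in the class 25 – <30: L = 25, F = 36, f = 19, h = 5.
Median ≈ 25 + ((47.5 − 36) / 19) × 5 = 28.0263

28.03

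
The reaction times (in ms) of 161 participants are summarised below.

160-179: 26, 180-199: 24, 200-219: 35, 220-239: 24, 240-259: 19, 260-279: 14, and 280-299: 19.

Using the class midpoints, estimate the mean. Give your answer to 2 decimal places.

Midpoints: 169.5, 189.5, 209.5, 229.5, 249.5, 269.5, 289.5
Σfm = 26×169.5 + 24×189.5 + 35×209.5 + 24×229.5 + 19×249.5 + 14×269.5 + 19×289.5 = 35809.5
n = Σf = 161
Mean = 35809.5 / 161 = 222.4193

222.42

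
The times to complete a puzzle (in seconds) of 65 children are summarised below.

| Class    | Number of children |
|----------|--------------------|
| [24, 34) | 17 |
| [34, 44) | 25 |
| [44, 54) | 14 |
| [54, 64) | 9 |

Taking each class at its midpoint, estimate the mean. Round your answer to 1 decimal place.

41.3

Midpoints: 29, 39, 49, 59
Σfm = 17×29 + 25×39 + 14×49 + 9×59 = 2685
n = Σf = 65
Mean = 2685 / 65 = 41.3077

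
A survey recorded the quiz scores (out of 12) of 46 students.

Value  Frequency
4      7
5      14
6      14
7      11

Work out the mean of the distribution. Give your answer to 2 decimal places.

Values: 4, 5, 6, 7
Σfx = 7×4 + 14×5 + 14×6 + 11×7 = 259
n = Σf = 46
Mean = 259 / 46 = 5.6304

5.63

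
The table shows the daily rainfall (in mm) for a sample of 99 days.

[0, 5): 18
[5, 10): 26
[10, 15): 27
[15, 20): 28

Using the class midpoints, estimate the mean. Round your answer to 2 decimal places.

10.78

Midpoints: 2.5, 7.5, 12.5, 17.5
Σfm = 18×2.5 + 26×7.5 + 27×12.5 + 28×17.5 = 1067.5
n = Σf = 99
Mean = 1067.5 / 99 = 10.7828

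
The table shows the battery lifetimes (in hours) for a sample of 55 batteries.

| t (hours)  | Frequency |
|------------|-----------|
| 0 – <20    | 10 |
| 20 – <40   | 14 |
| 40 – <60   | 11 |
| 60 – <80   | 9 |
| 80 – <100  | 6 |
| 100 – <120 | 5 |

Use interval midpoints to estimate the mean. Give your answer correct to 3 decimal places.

50.727

Midpoints: 10, 30, 50, 70, 90, 110
Σfm = 10×10 + 14×30 + 11×50 + 9×70 + 6×90 + 5×110 = 2790
n = Σf = 55
Mean = 2790 / 55 = 50.7273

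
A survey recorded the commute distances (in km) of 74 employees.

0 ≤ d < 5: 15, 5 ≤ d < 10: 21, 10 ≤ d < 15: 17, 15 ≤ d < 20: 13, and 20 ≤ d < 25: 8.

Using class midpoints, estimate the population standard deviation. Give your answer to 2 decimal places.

6.35

Midpoints: 2.5, 7.5, 12.5, 17.5, 22.5
n = 74, Σfm = 815, mean = 11.0135
Σfm² = 11962.5
Σf(m − x̄)² = Σfm² − (Σfm)²/n = 11962.5 − 815²/74 = 2986.4865
Population variance = 2986.4865 / 74 = 40.3579
Standard deviation = √40.3579 = 6.3528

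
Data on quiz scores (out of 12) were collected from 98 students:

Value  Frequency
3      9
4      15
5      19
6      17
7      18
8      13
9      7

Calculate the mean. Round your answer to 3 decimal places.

5.888

Values: 3, 4, 5, 6, 7, 8, 9
Σfx = 9×3 + 15×4 + 19×5 + 17×6 + 18×7 + 13×8 + 7×9 = 577
n = Σf = 98
Mean = 577 / 98 = 5.8878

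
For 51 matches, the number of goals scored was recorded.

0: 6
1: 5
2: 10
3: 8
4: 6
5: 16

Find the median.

Cumulative frequencies: 6, 11, 21, 29, 35, 51
n = 51, so the median is the value in position (n+1)/2 = 26.
Position 26 falls at value 3.

3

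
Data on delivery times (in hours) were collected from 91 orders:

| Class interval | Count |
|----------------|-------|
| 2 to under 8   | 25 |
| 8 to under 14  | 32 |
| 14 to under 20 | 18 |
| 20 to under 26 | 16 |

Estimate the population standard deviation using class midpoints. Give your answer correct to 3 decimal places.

6.294

Midpoints: 5, 11, 17, 23
n = 91, Σfm = 1151, mean = 12.6484
Σfm² = 18163
Σf(m − x̄)² = Σfm² − (Σfm)²/n = 18163 − 1151²/91 = 3604.7473
Population variance = 3604.7473 / 91 = 39.6126
Standard deviation = √39.6126 = 6.2939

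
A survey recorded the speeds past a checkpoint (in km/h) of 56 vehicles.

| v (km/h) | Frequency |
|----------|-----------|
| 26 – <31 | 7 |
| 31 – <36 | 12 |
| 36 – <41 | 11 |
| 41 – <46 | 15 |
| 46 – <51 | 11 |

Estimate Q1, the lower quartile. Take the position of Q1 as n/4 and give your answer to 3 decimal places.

Cumulative frequencies: 7, 19, 30, 45, 56
n = 56; position = n/4 = 14.
This falls in the class 31 – <36: L = 31, F = 7, f = 12, h = 5.
Lower quartile ≈ 31 + ((14 − 7) / 12) × 5 = 33.9167

33.917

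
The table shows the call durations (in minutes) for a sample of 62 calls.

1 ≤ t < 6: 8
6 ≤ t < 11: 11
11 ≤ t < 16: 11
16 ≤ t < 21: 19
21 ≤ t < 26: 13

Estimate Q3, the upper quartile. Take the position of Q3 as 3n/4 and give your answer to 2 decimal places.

Cumulative frequencies: 8, 19, 30, 49, 62
n = 62; position = 3n/4 = 46.5.
This falls in the class 16 ≤ t < 21: L = 16, F = 30, f = 19, h = 5.
Upper quartile ≈ 16 + ((46.5 − 30) / 19) × 5 = 20.3421

20.34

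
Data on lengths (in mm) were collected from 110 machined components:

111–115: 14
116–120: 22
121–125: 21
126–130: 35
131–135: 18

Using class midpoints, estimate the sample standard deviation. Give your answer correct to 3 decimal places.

6.443

Midpoints: 113, 118, 123, 128, 133
n = 110, Σfm = 13635, mean = 123.9545
Σfm² = 1694645
Σf(m − x̄)² = Σfm² − (Σfm)²/n = 1694645 − 13635²/110 = 4524.7727
Sample variance = 4524.7727 / 109 = 41.5117
Standard deviation = √41.5117 = 6.4430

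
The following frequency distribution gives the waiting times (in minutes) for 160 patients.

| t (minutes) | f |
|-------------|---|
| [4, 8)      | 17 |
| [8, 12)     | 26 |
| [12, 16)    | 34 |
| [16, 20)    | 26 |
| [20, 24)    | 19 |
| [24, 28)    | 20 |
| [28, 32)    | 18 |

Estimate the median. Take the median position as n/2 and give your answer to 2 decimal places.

16.46

Cumulative frequencies: 17, 43, 77, 103, 122, 142, 160
n = 160; position = n/2 = 80.
This falls in the class [16, 20): L = 16, F = 77, f = 26, h = 4.
Median ≈ 16 + ((80 − 77) / 26) × 4 = 16.4615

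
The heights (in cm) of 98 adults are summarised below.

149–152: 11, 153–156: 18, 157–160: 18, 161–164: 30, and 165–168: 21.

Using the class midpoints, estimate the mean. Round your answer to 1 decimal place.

159.8

Midpoints: 150.5, 154.5, 158.5, 162.5, 166.5
Σfm = 11×150.5 + 18×154.5 + 18×158.5 + 30×162.5 + 21×166.5 = 15661
n = Σf = 98
Mean = 15661 / 98 = 159.8061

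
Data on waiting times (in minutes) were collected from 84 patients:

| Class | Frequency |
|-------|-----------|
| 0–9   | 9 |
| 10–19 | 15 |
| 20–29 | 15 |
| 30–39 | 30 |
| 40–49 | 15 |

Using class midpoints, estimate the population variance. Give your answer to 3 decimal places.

Midpoints: 4.5, 14.5, 24.5, 34.5, 44.5
n = 84, Σfm = 2328, mean = 27.7143
Σfm² = 77751
Σf(m − x̄)² = Σfm² − (Σfm)²/n = 77751 − 2328²/84 = 13232.1429
Population variance = 13232.1429 / 84 = 157.5255

157.526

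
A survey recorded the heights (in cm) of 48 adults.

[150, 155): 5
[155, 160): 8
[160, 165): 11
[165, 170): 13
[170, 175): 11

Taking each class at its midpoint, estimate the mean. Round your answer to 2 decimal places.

164.27

Midpoints: 152.5, 157.5, 162.5, 167.5, 172.5
Σfm = 5×152.5 + 8×157.5 + 11×162.5 + 13×167.5 + 11×172.5 = 7885
n = Σf = 48
Mean = 7885 / 48 = 164.2708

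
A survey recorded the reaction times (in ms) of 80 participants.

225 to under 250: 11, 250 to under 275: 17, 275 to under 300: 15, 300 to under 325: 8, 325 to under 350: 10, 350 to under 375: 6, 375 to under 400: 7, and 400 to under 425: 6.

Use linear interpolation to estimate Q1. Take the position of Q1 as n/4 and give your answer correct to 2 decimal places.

Cumulative frequencies: 11, 28, 43, 51, 61, 67, 74, 80
n = 80; position = n/4 = 20.
This falls in the class 250 to under 275: L = 250, F = 11, f = 17, h = 25.
Lower quartile ≈ 250 + ((20 − 11) / 17) × 25 = 263.2353

263.24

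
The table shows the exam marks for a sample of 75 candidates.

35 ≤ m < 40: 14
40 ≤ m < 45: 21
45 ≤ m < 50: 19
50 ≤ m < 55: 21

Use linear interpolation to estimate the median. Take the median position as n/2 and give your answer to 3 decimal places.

Cumulative frequencies: 14, 35, 54, 75
n = 75; position = n/2 = 37.5.
This falls in the class 45 ≤ m < 50: L = 45, F = 35, f = 19, h = 5.
Median ≈ 45 + ((37.5 − 35) / 19) × 5 = 45.6579

45.658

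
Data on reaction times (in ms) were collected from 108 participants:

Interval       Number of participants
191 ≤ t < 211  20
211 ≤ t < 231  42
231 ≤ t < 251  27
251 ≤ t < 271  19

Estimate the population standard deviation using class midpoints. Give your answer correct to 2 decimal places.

19.65

Midpoints: 201, 221, 241, 261
n = 108, Σfm = 24768, mean = 229.3333
Σfm² = 5721828
Σf(m − x̄)² = Σfm² − (Σfm)²/n = 5721828 − 24768²/108 = 41700.0000
Population variance = 41700.0000 / 108 = 386.1111
Standard deviation = √386.1111 = 19.6497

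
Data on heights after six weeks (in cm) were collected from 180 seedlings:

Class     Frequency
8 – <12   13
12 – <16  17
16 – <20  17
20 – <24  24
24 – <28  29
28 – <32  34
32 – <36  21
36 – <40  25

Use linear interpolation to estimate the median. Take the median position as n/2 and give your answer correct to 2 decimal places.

26.62

Cumulative frequencies: 13, 30, 47, 71, 100, 134, 155, 180
n = 180; position = n/2 = 90.
This falls in the class 24 – <28: L = 24, F = 71, f = 29, h = 4.
Median ≈ 24 + ((90 − 71) / 29) × 4 = 26.6207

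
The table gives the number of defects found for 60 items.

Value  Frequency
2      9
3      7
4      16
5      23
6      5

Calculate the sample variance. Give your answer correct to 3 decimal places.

1.440

Values: 2, 3, 4, 5, 6
n = 60, Σfx = 248, mean = 4.1333
Σfx² = 1110
Σf(x − x̄)² = Σfx² − (Σfx)²/n = 1110 − 248²/60 = 84.9333
Sample variance = 84.9333 / 59 = 1.4395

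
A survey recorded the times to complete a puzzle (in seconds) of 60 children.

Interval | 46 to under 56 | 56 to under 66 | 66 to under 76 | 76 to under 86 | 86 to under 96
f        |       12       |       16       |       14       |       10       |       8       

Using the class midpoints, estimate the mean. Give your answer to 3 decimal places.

Midpoints: 51, 61, 71, 81, 91
Σfm = 12×51 + 16×61 + 14×71 + 10×81 + 8×91 = 4120
n = Σf = 60
Mean = 4120 / 60 = 68.6667

68.667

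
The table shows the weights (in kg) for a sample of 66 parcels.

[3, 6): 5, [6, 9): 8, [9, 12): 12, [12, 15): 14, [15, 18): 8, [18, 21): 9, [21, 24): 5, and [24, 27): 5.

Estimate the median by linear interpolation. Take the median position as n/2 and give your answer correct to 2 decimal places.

Cumulative frequencies: 5, 13, 25, 39, 47, 56, 61, 66
n = 66; position = n/2 = 33.
This falls in the class [12, 15): L = 12, F = 25, f = 14, h = 3.
Median ≈ 12 + ((33 − 25) / 14) × 3 = 13.7143

13.71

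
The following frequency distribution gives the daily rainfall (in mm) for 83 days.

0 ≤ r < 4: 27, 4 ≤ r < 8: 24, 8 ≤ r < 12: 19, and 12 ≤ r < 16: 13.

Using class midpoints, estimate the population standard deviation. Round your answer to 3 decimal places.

Midpoints: 2, 6, 10, 14
n = 83, Σfm = 570, mean = 6.8675
Σfm² = 5420
Σf(m − x̄)² = Σfm² − (Σfm)²/n = 5420 − 570²/83 = 1505.5422
Population variance = 1505.5422 / 83 = 18.1391
Standard deviation = √18.1391 = 4.2590

4.259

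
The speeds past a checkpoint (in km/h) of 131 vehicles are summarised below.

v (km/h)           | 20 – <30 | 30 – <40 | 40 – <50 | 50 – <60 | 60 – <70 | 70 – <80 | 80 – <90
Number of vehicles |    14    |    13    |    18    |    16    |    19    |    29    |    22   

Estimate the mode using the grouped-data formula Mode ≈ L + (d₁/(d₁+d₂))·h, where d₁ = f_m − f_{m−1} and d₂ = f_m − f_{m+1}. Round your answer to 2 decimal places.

75.88

Modal class: 70 – <80 (highest frequency 29).
d₁ = 29 − 19 = 10, d₂ = 29 − 22 = 7
Mode ≈ 70 + (10/(10+7)) × 10 = 70 + 5.8824 = 75.8824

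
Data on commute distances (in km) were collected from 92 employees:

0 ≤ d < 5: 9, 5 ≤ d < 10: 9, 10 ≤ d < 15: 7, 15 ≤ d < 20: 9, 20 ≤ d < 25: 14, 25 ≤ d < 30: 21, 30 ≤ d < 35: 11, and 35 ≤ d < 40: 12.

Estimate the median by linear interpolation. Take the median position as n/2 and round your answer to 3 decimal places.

24.286

Cumulative frequencies: 9, 18, 25, 34, 48, 69, 80, 92
n = 92; position = n/2 = 46.
This falls in the class 20 ≤ d < 25: L = 20, F = 34, f = 14, h = 5.
Median ≈ 20 + ((46 − 34) / 14) × 5 = 24.2857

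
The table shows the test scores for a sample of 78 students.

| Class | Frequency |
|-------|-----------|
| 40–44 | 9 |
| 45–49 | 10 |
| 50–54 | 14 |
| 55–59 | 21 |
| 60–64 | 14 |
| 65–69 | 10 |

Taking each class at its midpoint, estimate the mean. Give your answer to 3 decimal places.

55.269

Midpoints: 42, 47, 52, 57, 62, 67
Σfm = 9×42 + 10×47 + 14×52 + 21×57 + 14×62 + 10×67 = 4311
n = Σf = 78
Mean = 4311 / 78 = 55.2692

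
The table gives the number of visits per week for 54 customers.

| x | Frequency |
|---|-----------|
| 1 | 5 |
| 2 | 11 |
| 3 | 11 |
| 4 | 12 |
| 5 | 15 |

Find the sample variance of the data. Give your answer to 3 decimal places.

Values: 1, 2, 3, 4, 5
n = 54, Σfx = 183, mean = 3.3889
Σfx² = 715
Σf(x − x̄)² = Σfx² − (Σfx)²/n = 715 − 183²/54 = 94.8333
Sample variance = 94.8333 / 53 = 1.7893

1.789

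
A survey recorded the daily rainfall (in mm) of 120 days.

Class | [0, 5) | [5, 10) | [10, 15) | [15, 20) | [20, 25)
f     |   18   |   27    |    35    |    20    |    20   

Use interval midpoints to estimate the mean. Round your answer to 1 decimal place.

12.4

Midpoints: 2.5, 7.5, 12.5, 17.5, 22.5
Σfm = 18×2.5 + 27×7.5 + 35×12.5 + 20×17.5 + 20×22.5 = 1485
n = Σf = 120
Mean = 1485 / 120 = 12.3750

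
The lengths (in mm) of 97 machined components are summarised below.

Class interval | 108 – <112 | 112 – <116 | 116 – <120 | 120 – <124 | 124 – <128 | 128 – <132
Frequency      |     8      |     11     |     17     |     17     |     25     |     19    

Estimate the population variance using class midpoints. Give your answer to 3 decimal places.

Midpoints: 110, 114, 118, 122, 126, 130
n = 97, Σfm = 11834, mean = 122.0000
Σfm² = 1447492
Σf(m − x̄)² = Σfm² − (Σfm)²/n = 1447492 − 11834²/97 = 3744.0000
Population variance = 3744.0000 / 97 = 38.5979

38.598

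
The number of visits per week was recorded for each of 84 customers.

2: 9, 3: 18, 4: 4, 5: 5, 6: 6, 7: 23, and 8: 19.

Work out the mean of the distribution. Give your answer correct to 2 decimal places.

Values: 2, 3, 4, 5, 6, 7, 8
Σfx = 9×2 + 18×3 + 4×4 + 5×5 + 6×6 + 23×7 + 19×8 = 462
n = Σf = 84
Mean = 462 / 84 = 5.5000

5.50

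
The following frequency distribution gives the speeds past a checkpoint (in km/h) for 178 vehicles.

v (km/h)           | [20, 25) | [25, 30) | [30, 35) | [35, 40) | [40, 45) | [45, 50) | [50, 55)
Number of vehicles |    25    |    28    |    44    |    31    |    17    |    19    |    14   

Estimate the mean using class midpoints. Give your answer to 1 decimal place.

Midpoints: 22.5, 27.5, 32.5, 37.5, 42.5, 47.5, 52.5
Σfm = 25×22.5 + 28×27.5 + 44×32.5 + 31×37.5 + 17×42.5 + 19×47.5 + 14×52.5 = 6285
n = Σf = 178
Mean = 6285 / 178 = 35.3090

35.3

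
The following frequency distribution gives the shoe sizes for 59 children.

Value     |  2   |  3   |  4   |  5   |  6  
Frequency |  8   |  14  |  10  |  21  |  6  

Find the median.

Cumulative frequencies: 8, 22, 32, 53, 59
n = 59, so the median is the value in position (n+1)/2 = 30.
Position 30 falls at value 4.

4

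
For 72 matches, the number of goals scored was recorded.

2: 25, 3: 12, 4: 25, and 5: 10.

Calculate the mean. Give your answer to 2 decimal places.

Values: 2, 3, 4, 5
Σfx = 25×2 + 12×3 + 25×4 + 10×5 = 236
n = Σf = 72
Mean = 236 / 72 = 3.2778

3.28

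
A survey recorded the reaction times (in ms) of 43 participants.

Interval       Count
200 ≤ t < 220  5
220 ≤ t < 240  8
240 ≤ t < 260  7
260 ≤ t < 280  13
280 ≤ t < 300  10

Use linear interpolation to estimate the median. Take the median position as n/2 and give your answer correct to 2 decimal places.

Cumulative frequencies: 5, 13, 20, 33, 43
n = 43; position = n/2 = 21.5.
This falls in the class 260 ≤ t < 280: L = 260, F = 20, f = 13, h = 20.
Median ≈ 260 + ((21.5 − 20) / 13) × 20 = 262.3077

262.31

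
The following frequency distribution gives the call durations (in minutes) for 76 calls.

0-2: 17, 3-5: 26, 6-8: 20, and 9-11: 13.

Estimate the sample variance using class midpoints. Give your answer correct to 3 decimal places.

Midpoints: 1, 4, 7, 10
n = 76, Σfm = 391, mean = 5.1447
Σfm² = 2713
Σf(m − x̄)² = Σfm² − (Σfm)²/n = 2713 − 391²/76 = 701.4079
Sample variance = 701.4079 / 75 = 9.3521

9.352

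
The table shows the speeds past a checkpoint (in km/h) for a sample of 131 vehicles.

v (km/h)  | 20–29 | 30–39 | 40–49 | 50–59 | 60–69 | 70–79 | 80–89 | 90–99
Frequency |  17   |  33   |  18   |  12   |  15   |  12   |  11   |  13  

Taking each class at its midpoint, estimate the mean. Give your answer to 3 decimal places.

53.660

Midpoints: 24.5, 34.5, 44.5, 54.5, 64.5, 74.5, 84.5, 94.5
Σfm = 17×24.5 + 33×34.5 + 18×44.5 + 12×54.5 + 15×64.5 + 12×74.5 + 11×84.5 + 13×94.5 = 7029.5
n = Σf = 131
Mean = 7029.5 / 131 = 53.6603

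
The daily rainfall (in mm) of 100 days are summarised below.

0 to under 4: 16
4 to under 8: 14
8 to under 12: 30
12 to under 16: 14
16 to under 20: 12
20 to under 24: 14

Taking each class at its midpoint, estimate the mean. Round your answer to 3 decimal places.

11.360

Midpoints: 2, 6, 10, 14, 18, 22
Σfm = 16×2 + 14×6 + 30×10 + 14×14 + 12×18 + 14×22 = 1136
n = Σf = 100
Mean = 1136 / 100 = 11.3600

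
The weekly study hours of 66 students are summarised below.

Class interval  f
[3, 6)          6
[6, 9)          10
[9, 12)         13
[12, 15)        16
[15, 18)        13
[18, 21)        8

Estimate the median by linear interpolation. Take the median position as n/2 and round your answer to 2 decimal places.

Cumulative frequencies: 6, 16, 29, 45, 58, 66
n = 66; position = n/2 = 33.
This falls in the class [12, 15): L = 12, F = 29, f = 16, h = 3.
Median ≈ 12 + ((33 − 29) / 16) × 3 = 12.7500

12.75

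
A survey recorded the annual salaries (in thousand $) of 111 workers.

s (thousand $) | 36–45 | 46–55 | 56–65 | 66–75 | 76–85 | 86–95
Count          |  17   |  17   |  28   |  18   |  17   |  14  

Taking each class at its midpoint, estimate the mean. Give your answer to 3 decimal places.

Midpoints: 40.5, 50.5, 60.5, 70.5, 80.5, 90.5
Σfm = 17×40.5 + 17×50.5 + 28×60.5 + 18×70.5 + 17×80.5 + 14×90.5 = 7145.5
n = Σf = 111
Mean = 7145.5 / 111 = 64.3739

64.374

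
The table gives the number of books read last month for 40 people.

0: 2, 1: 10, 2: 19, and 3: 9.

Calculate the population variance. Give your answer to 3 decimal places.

0.659

Values: 0, 1, 2, 3
n = 40, Σfx = 75, mean = 1.8750
Σfx² = 167
Σf(x − x̄)² = Σfx² − (Σfx)²/n = 167 − 75²/40 = 26.3750
Population variance = 26.3750 / 40 = 0.6594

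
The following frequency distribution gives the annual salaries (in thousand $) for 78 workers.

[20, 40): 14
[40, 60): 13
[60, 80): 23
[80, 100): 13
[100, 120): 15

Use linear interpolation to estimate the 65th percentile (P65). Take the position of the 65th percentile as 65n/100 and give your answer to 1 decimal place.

Cumulative frequencies: 14, 27, 50, 63, 78
n = 78; position = 65n/100 = 50.7.
This falls in the class [80, 100): L = 80, F = 50, f = 13, h = 20.
65th percentile ≈ 80 + ((50.7 − 50) / 13) × 20 = 81.0769

81.1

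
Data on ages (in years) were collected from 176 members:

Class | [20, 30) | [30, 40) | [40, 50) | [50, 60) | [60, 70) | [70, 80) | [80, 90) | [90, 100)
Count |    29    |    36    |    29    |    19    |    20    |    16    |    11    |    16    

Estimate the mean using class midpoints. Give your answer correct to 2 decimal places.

Midpoints: 25, 35, 45, 55, 65, 75, 85, 95
Σfm = 29×25 + 36×35 + 29×45 + 19×55 + 20×65 + 16×75 + 11×85 + 16×95 = 9290
n = Σf = 176
Mean = 9290 / 176 = 52.7841

52.78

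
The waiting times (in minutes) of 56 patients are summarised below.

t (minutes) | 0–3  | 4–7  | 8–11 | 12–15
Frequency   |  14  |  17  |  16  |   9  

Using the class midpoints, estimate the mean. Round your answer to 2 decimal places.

Midpoints: 1.5, 5.5, 9.5, 13.5
Σfm = 14×1.5 + 17×5.5 + 16×9.5 + 9×13.5 = 388
n = Σf = 56
Mean = 388 / 56 = 6.9286

6.93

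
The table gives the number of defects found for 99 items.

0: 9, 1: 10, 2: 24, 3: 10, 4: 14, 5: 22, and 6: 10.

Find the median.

3

Cumulative frequencies: 9, 19, 43, 53, 67, 89, 99
n = 99, so the median is the value in position (n+1)/2 = 50.
Position 50 falls at value 3.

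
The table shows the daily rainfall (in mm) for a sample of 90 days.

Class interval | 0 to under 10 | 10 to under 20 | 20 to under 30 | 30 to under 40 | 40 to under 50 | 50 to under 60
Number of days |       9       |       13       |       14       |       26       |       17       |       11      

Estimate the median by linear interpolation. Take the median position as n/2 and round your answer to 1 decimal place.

Cumulative frequencies: 9, 22, 36, 62, 79, 90
n = 90; position = n/2 = 45.
This falls in the class 30 to under 40: L = 30, F = 36, f = 26, h = 10.
Median ≈ 30 + ((45 − 36) / 26) × 10 = 33.4615

33.5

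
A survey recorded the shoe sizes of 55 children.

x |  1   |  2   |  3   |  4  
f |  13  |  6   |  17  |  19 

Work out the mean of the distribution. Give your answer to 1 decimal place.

2.8

Values: 1, 2, 3, 4
Σfx = 13×1 + 6×2 + 17×3 + 19×4 = 152
n = Σf = 55
Mean = 152 / 55 = 2.7636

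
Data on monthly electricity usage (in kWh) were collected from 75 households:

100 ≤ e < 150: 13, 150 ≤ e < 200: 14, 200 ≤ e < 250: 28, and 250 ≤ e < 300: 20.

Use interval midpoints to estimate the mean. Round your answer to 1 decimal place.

Midpoints: 125, 175, 225, 275
Σfm = 13×125 + 14×175 + 28×225 + 20×275 = 15875
n = Σf = 75
Mean = 15875 / 75 = 211.6667

211.7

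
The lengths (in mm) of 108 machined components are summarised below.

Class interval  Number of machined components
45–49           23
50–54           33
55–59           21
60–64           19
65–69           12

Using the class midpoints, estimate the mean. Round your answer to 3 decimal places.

55.333

Midpoints: 47, 52, 57, 62, 67
Σfm = 23×47 + 33×52 + 21×57 + 19×62 + 12×67 = 5976
n = Σf = 108
Mean = 5976 / 108 = 55.3333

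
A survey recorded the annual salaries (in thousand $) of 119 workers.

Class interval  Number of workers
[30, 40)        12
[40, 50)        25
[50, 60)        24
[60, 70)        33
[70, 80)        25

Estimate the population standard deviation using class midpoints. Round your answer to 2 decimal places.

12.84

Midpoints: 35, 45, 55, 65, 75
n = 119, Σfm = 6885, mean = 57.8571
Σfm² = 417975
Σf(m − x̄)² = Σfm² − (Σfm)²/n = 417975 − 6885²/119 = 19628.5714
Population variance = 19628.5714 / 119 = 164.9460
Standard deviation = √164.9460 = 12.8431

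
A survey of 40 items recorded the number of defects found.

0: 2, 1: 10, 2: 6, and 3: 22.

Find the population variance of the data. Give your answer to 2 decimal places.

0.96

Values: 0, 1, 2, 3
n = 40, Σfx = 88, mean = 2.2000
Σfx² = 232
Σf(x − x̄)² = Σfx² − (Σfx)²/n = 232 − 88²/40 = 38.4000
Population variance = 38.4000 / 40 = 0.9600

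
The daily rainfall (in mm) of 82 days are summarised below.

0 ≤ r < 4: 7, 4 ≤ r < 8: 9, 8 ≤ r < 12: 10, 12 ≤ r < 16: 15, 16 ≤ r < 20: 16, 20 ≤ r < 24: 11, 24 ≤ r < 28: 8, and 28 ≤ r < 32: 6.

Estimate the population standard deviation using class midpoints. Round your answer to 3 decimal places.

Midpoints: 2, 6, 10, 14, 18, 22, 26, 30
n = 82, Σfm = 1296, mean = 15.8049
Σfm² = 25608
Σf(m − x̄)² = Σfm² − (Σfm)²/n = 25608 − 1296²/82 = 5124.8780
Population variance = 5124.8780 / 82 = 62.4985
Standard deviation = √62.4985 = 7.9056

7.906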